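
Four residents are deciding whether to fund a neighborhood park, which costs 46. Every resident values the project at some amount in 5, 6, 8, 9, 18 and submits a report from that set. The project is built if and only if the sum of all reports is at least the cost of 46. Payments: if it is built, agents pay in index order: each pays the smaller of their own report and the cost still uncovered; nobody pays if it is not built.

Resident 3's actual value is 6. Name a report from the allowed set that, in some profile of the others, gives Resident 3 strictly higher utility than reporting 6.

Suppose Resident 1 reports 5, Resident 2 reports 18 and Resident 4 reports 18.
Report 6: project built, pays 6, utility 6 - 6 = 0.
Report 5: project built, pays 5, utility 6 - 5 = 1.
So reporting 5 beats truth here (1 > 0).

5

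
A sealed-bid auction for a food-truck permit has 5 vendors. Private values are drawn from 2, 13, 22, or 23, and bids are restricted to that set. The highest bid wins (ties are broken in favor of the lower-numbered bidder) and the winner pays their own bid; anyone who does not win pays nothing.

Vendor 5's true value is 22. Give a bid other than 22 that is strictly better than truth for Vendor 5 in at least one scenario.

13

Suppose Vendor 1 bids 2, Vendor 2 bids 2, Vendor 3 bids 2 and Vendor 4 bids 2.
Bid 22: wins, pays 22, utility 22 - 22 = 0.
Bid 13: wins, pays 13, utility 22 - 13 = 9.
So bidding 13 beats truth here (9 > 0).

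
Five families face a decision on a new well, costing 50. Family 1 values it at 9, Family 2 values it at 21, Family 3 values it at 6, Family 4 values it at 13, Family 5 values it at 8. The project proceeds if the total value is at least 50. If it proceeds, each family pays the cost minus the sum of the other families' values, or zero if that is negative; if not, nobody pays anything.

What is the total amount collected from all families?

23

Total value 57 ≥ cost 50, so it is built.
Family 1: others sum to 48; max(0, 50 - 48) = 2.
Family 2: others sum to 36; max(0, 50 - 36) = 14.
Family 3: others sum to 51; max(0, 50 - 51) = 0.
Family 4: others sum to 44; max(0, 50 - 44) = 6.
Family 5: others sum to 49; max(0, 50 - 49) = 1.
Total collected = 2 + 14 + 0 + 6 + 1 = 23.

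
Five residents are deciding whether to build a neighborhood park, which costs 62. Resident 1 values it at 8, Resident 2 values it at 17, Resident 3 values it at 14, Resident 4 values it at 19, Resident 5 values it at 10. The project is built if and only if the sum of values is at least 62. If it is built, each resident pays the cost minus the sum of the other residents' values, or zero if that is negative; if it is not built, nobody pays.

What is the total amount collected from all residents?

38

Total value 68 ≥ cost 62, so it is built.
Resident 1: others sum to 60; max(0, 62 - 60) = 2.
Resident 2: others sum to 51; max(0, 62 - 51) = 11.
Resident 3: others sum to 54; max(0, 62 - 54) = 8.
Resident 4: others sum to 49; max(0, 62 - 49) = 13.
Resident 5: others sum to 58; max(0, 62 - 58) = 4.
Total collected = 2 + 11 + 8 + 13 + 4 = 38.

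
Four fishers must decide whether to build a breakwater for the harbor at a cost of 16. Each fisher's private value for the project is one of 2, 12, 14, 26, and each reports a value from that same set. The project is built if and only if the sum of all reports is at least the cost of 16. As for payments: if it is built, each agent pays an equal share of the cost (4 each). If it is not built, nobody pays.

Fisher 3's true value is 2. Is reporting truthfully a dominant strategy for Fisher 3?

Check each profile of the others' reports and compare truth against every alternative report.
Others report (2, 2, 2): truth gives 0, best alternative gives -2.
Others report (2, 2, 12): truth gives -2, best alternative gives -2.
Others report (2, 2, 14): truth gives -2, best alternative gives -2.
Others report (2, 2, 26): truth gives -2, best alternative gives -2.
Others report (2, 12, 2): truth gives -2, best alternative gives -2.
Others report (2, 12, 12): truth gives -2, best alternative gives -2.
(Remaining 58 profiles checked similarly; truth is weakly best in each.)
In every case the truthful report is at least as good as any alternative, so it is a dominant strategy.

Yes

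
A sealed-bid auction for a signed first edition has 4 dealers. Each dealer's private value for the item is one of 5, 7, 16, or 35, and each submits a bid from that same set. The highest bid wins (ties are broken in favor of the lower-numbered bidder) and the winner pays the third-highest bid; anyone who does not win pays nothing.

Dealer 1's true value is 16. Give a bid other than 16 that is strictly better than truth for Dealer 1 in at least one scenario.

Suppose Dealer 2 bids 5, Dealer 3 bids 5 and Dealer 4 bids 35.
Bid 16: loses, pays 0, utility 0.
Bid 35: wins, pays 5, utility 16 - 5 = 11.
So bidding 35 beats truth here (11 > 0).

35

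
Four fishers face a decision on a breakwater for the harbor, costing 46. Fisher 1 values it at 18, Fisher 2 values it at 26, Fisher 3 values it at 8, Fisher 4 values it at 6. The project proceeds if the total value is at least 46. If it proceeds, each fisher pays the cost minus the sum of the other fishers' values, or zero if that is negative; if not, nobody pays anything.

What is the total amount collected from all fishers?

Total value 58 ≥ cost 46, so it is built.
Fisher 1: others sum to 40; max(0, 46 - 40) = 6.
Fisher 2: others sum to 32; max(0, 46 - 32) = 14.
Fisher 3: others sum to 50; max(0, 46 - 50) = 0.
Fisher 4: others sum to 52; max(0, 46 - 52) = 0.
Total collected = 6 + 14 + 0 + 0 = 20.

20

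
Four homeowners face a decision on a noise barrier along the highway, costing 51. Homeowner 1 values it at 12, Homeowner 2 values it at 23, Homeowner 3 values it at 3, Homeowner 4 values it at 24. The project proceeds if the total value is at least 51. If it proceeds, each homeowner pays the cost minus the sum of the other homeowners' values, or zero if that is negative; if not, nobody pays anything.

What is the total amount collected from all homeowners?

26

Total value 62 ≥ cost 51, so it is built.
Homeowner 1: others sum to 50; max(0, 51 - 50) = 1.
Homeowner 2: others sum to 39; max(0, 51 - 39) = 12.
Homeowner 3: others sum to 59; max(0, 51 - 59) = 0.
Homeowner 4: others sum to 38; max(0, 51 - 38) = 13.
Total collected = 1 + 12 + 0 + 13 = 26.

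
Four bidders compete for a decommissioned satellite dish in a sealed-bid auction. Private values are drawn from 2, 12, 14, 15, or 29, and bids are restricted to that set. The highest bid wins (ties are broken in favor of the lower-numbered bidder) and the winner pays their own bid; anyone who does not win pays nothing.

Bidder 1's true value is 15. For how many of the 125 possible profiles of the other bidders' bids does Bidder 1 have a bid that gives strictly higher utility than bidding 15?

Others bid (2, 2, 2): truth gives 0; bid 2 gives 13 > 0. Violating.
Others bid (2, 2, 12): truth gives 0; bid 12 gives 3 > 0. Violating.
Others bid (2, 2, 14): truth gives 0; bid 14 gives 1 > 0. Violating.
Others bid (2, 12, 2): truth gives 0; bid 12 gives 3 > 0. Violating.
Others bid (2, 2, 15): truth gives 0; no alternative beats it.
Others bid (2, 2, 29): truth gives 0; no alternative beats it.
(Checking all 125 profiles: 27 have a profitable deviation, 98 do not.)

27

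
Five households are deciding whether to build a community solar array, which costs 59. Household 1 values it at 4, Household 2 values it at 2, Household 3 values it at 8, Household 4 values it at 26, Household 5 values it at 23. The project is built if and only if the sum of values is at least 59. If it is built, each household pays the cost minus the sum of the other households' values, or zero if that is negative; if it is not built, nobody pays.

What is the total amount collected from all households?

45

Total value 63 ≥ cost 59, so it is built.
Household 1: others sum to 59; max(0, 59 - 59) = 0.
Household 2: others sum to 61; max(0, 59 - 61) = 0.
Household 3: others sum to 55; max(0, 59 - 55) = 4.
Household 4: others sum to 37; max(0, 59 - 37) = 22.
Household 5: others sum to 40; max(0, 59 - 40) = 19.
Total collected = 0 + 0 + 4 + 22 + 19 = 45.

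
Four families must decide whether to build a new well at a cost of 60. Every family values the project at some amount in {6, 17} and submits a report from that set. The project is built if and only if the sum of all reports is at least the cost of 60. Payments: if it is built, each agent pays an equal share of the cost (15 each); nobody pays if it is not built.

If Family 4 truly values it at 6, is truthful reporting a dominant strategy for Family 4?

Yes

Check each profile of the others' reports and compare truth against every alternative report.
Others report (17, 17, 17): truth gives 0, best alternative gives -9.
Others report (6, 6, 6): truth gives 0, best alternative gives 0.
Others report (6, 6, 17): truth gives 0, best alternative gives 0.
Others report (6, 17, 6): truth gives 0, best alternative gives 0.
Others report (6, 17, 17): truth gives 0, best alternative gives 0.
Others report (17, 6, 6): truth gives 0, best alternative gives 0.
(Remaining 2 profiles checked similarly; truth is weakly best in each.)
In every case the truthful report is at least as good as any alternative, so it is a dominant strategy.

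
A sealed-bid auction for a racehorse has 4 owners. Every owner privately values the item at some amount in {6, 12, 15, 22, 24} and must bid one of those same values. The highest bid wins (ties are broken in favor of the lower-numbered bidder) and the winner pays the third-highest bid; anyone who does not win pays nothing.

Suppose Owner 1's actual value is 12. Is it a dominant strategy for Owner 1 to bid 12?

No

Consider the case where Owner 2 bids 6, Owner 3 bids 6 and Owner 4 bids 15.
Truthful bid 12: loses, pays 0, utility 0.
Bid 15 instead: wins, pays 6, utility 12 - 6 = 6.
Since 6 > 0, bidding 15 is strictly better here, so truthful bidding is not dominant.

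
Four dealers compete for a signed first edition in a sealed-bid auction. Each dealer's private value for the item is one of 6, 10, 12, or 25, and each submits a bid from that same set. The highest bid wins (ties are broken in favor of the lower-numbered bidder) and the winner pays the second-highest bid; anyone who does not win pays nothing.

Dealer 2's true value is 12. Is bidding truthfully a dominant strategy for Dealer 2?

Check each profile of the others' bids and compare truth against every alternative bid.
Others bid (6, 6, 6): truth gives 6, best alternative gives 6.
Others bid (6, 6, 10): truth gives 2, best alternative gives 2.
Others bid (6, 10, 6): truth gives 2, best alternative gives 2.
Others bid (6, 10, 10): truth gives 2, best alternative gives 2.
Others bid (10, 6, 6): truth gives 2, best alternative gives 2.
Others bid (10, 6, 10): truth gives 2, best alternative gives 2.
(Remaining 58 profiles checked similarly; truth is weakly best in each.)
In every case the truthful bid is at least as good as any alternative, so it is a dominant strategy.

Yes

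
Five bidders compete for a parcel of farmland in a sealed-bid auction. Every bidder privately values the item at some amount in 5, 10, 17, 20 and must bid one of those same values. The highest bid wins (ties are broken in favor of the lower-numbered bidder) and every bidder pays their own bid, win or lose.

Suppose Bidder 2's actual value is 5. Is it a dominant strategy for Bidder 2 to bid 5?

Yes

Check each profile of the others' bids and compare truth against every alternative bid.
Others bid (5, 5, 5, 17): truth gives -5, best alternative gives -10.
Others bid (5, 5, 5, 20): truth gives -5, best alternative gives -10.
Others bid (5, 5, 10, 17): truth gives -5, best alternative gives -10.
Others bid (5, 5, 10, 20): truth gives -5, best alternative gives -10.
Others bid (5, 5, 17, 5): truth gives -5, best alternative gives -10.
Others bid (5, 5, 17, 10): truth gives -5, best alternative gives -10.
(Remaining 250 profiles checked similarly; truth is weakly best in each.)
In every case the truthful bid is at least as good as any alternative, so it is a dominant strategy.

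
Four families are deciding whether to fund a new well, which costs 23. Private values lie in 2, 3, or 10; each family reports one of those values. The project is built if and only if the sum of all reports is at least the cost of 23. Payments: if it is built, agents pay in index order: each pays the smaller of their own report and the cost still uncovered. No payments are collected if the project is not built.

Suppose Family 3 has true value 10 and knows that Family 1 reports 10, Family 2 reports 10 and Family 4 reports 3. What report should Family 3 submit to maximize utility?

2

Report 2: project built, pays 2, utility 10 - 2 = 8.
Report 3: project built, pays 3, utility 10 - 3 = 7.
Report 10: project built, pays 3, utility 10 - 3 = 7.
The best choice is 2 with utility 8.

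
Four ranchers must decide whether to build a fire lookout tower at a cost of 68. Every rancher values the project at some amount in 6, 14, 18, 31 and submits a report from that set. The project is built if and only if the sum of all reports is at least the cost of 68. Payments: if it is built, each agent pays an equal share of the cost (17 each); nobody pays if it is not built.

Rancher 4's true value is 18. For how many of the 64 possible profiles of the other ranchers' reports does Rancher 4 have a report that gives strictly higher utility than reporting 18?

16

Others report (6, 6, 31): truth gives 0; report 31 gives 1 > 0. Violating.
Others report (6, 14, 18): truth gives 0; report 31 gives 1 > 0. Violating.
Others report (6, 18, 14): truth gives 0; report 31 gives 1 > 0. Violating.
Others report (6, 18, 18): truth gives 0; report 31 gives 1 > 0. Violating.
Others report (6, 6, 6): truth gives 0; no alternative beats it.
Others report (6, 6, 14): truth gives 0; no alternative beats it.
(Checking all 64 profiles: 16 have a profitable deviation, 48 do not.)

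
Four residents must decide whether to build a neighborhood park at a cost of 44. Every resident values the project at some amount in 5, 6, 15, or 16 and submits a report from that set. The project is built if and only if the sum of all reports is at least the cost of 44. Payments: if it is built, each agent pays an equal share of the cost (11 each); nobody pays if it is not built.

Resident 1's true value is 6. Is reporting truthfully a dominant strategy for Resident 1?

Consider the case where Resident 2 reports 6, Resident 3 reports 16 and Resident 4 reports 16.
Truthful report 6: project built, pays 11, utility 6 - 11 = -5.
Report 5 instead: project not built, utility 0.
Since 0 > -5, reporting 5 is strictly better here, so truthful reporting is not dominant.

No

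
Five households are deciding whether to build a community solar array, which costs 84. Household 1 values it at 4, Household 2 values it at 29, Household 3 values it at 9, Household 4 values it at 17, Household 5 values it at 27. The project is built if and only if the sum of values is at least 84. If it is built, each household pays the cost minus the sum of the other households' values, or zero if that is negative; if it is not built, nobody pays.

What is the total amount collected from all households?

76

Total value 86 ≥ cost 84, so it is built.
Household 1: others sum to 82; max(0, 84 - 82) = 2.
Household 2: others sum to 57; max(0, 84 - 57) = 27.
Household 3: others sum to 77; max(0, 84 - 77) = 7.
Household 4: others sum to 69; max(0, 84 - 69) = 15.
Household 5: others sum to 59; max(0, 84 - 59) = 25.
Total collected = 2 + 27 + 7 + 15 + 25 = 76.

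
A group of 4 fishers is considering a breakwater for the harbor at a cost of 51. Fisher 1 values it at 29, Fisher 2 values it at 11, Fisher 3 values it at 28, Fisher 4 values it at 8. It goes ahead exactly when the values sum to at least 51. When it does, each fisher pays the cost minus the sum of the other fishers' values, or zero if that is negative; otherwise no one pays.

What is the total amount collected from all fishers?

7

Total value 76 ≥ cost 51, so it is built.
Fisher 1: others sum to 47; max(0, 51 - 47) = 4.
Fisher 2: others sum to 65; max(0, 51 - 65) = 0.
Fisher 3: others sum to 48; max(0, 51 - 48) = 3.
Fisher 4: others sum to 68; max(0, 51 - 68) = 0.
Total collected = 4 + 0 + 3 + 0 = 7.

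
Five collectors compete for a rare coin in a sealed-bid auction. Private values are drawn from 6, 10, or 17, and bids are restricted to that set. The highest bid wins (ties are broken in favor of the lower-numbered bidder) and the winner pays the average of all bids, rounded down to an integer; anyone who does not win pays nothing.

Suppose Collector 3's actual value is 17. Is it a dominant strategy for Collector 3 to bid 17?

Consider the case where Collector 1 bids 6, Collector 2 bids 6, Collector 4 bids 6 and Collector 5 bids 6.
Truthful bid 17: wins, pays 8, utility 17 - 8 = 9.
Bid 10 instead: wins, pays 6, utility 17 - 6 = 11.
Since 11 > 9, bidding 10 is strictly better here, so truthful bidding is not dominant.

No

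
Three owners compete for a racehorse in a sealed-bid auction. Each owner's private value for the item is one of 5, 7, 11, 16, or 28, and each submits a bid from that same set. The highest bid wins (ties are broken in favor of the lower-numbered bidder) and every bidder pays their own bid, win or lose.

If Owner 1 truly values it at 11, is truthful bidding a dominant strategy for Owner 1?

No

Consider the case where Owner 2 bids 5 and Owner 3 bids 5.
Truthful bid 11: wins, pays 11, utility 11 - 11 = 0.
Bid 5 instead: wins, pays 5, utility 11 - 5 = 6.
Since 6 > 0, bidding 5 is strictly better here, so truthful bidding is not dominant.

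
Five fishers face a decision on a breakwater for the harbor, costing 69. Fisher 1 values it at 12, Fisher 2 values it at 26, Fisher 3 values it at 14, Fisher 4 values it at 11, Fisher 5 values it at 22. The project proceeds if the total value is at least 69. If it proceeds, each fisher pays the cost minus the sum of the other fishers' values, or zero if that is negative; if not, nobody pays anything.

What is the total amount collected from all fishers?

Total value 85 ≥ cost 69, so it is built.
Fisher 1: others sum to 73; max(0, 69 - 73) = 0.
Fisher 2: others sum to 59; max(0, 69 - 59) = 10.
Fisher 3: others sum to 71; max(0, 69 - 71) = 0.
Fisher 4: others sum to 74; max(0, 69 - 74) = 0.
Fisher 5: others sum to 63; max(0, 69 - 63) = 6.
Total collected = 0 + 10 + 0 + 0 + 6 = 16.

16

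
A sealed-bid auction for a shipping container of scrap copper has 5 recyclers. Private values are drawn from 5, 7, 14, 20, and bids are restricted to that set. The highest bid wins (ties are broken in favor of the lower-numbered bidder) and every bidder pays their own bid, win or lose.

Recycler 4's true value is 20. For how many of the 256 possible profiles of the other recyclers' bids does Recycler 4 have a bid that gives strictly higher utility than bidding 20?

172

Others bid (5, 5, 5, 5): truth gives 0; bid 7 gives 13 > 0. Violating.
Others bid (5, 5, 5, 7): truth gives 0; bid 7 gives 13 > 0. Violating.
Others bid (5, 5, 5, 14): truth gives 0; bid 14 gives 6 > 0. Violating.
Others bid (5, 5, 7, 5): truth gives 0; bid 14 gives 6 > 0. Violating.
Others bid (5, 5, 5, 20): truth gives 0; no alternative beats it.
Others bid (5, 5, 7, 20): truth gives 0; no alternative beats it.
(Checking all 256 profiles: 172 have a profitable deviation, 84 do not.)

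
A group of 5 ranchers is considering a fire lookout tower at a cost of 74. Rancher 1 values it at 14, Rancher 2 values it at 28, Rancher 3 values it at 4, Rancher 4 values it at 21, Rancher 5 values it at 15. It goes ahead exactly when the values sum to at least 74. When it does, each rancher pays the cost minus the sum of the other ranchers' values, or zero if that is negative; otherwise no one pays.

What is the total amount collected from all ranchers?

Total value 82 ≥ cost 74, so it is built.
Rancher 1: others sum to 68; max(0, 74 - 68) = 6.
Rancher 2: others sum to 54; max(0, 74 - 54) = 20.
Rancher 3: others sum to 78; max(0, 74 - 78) = 0.
Rancher 4: others sum to 61; max(0, 74 - 61) = 13.
Rancher 5: others sum to 67; max(0, 74 - 67) = 7.
Total collected = 6 + 20 + 0 + 13 + 7 = 46.

46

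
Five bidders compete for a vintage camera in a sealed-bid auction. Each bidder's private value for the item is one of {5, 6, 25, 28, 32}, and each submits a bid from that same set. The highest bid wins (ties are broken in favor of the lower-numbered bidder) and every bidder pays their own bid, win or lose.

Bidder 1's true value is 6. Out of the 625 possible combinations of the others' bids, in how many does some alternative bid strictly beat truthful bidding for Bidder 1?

Others bid (5, 5, 5, 5): truth gives 0; bid 5 gives 1 > 0. Violating.
Others bid (5, 5, 5, 25): truth gives -6; bid 5 gives -5 > -6. Violating.
Others bid (5, 5, 5, 28): truth gives -6; bid 5 gives -5 > -6. Violating.
Others bid (5, 5, 5, 32): truth gives -6; bid 5 gives -5 > -6. Violating.
Others bid (5, 5, 5, 6): truth gives 0; no alternative beats it.
Others bid (5, 5, 6, 5): truth gives 0; no alternative beats it.
(Checking all 625 profiles: 610 have a profitable deviation, 15 do not.)

610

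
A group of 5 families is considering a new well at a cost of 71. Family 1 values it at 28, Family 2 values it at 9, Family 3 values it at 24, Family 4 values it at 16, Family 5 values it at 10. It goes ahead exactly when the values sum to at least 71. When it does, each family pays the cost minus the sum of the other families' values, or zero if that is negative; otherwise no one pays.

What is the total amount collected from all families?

20

Total value 87 ≥ cost 71, so it is built.
Family 1: others sum to 59; max(0, 71 - 59) = 12.
Family 2: others sum to 78; max(0, 71 - 78) = 0.
Family 3: others sum to 63; max(0, 71 - 63) = 8.
Family 4: others sum to 71; max(0, 71 - 71) = 0.
Family 5: others sum to 77; max(0, 71 - 77) = 0.
Total collected = 12 + 0 + 8 + 0 + 0 = 20.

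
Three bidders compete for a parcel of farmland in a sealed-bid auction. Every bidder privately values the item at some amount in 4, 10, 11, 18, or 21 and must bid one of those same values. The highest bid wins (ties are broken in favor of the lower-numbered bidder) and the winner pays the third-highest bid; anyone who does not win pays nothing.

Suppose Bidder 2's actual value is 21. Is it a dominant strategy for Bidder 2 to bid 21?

Check each profile of the others' bids and compare truth against every alternative bid.
Others bid (4, 21): truth gives 17, best alternative gives 0.
Others bid (18, 4): truth gives 17, best alternative gives 0.
Others bid (10, 21): truth gives 11, best alternative gives 0.
Others bid (18, 10): truth gives 11, best alternative gives 0.
Others bid (11, 21): truth gives 10, best alternative gives 0.
Others bid (18, 11): truth gives 10, best alternative gives 0.
(Remaining 19 profiles checked similarly; truth is weakly best in each.)
In every case the truthful bid is at least as good as any alternative, so it is a dominant strategy.

Yes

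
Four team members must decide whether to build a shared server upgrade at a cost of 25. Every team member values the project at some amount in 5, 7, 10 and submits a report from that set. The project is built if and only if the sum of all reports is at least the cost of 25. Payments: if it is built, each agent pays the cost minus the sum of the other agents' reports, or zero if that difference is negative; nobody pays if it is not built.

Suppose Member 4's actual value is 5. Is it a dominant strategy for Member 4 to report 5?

Check each profile of the others' reports and compare truth against every alternative report.
Others report (5, 7, 7): truth gives 0, best alternative gives -1.
Others report (7, 5, 7): truth gives 0, best alternative gives -1.
Others report (7, 7, 5): truth gives 0, best alternative gives -1.
Others report (5, 10, 10): truth gives 5, best alternative gives 5.
Others report (7, 10, 10): truth gives 5, best alternative gives 5.
Others report (10, 5, 10): truth gives 5, best alternative gives 5.
(Remaining 21 profiles checked similarly; truth is weakly best in each.)
In every case the truthful report is at least as good as any alternative, so it is a dominant strategy.

Yes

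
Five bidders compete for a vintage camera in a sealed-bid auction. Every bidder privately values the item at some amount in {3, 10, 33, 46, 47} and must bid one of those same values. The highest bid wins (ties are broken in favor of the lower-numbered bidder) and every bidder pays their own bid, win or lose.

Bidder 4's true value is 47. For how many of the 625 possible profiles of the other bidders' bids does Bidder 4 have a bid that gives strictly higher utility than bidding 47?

413

Others bid (3, 3, 3, 3): truth gives 0; bid 10 gives 37 > 0. Violating.
Others bid (3, 3, 3, 10): truth gives 0; bid 10 gives 37 > 0. Violating.
Others bid (3, 3, 3, 33): truth gives 0; bid 33 gives 14 > 0. Violating.
Others bid (3, 3, 3, 46): truth gives 0; bid 46 gives 1 > 0. Violating.
Others bid (3, 3, 3, 47): truth gives 0; no alternative beats it.
Others bid (3, 3, 10, 47): truth gives 0; no alternative beats it.
(Checking all 625 profiles: 413 have a profitable deviation, 212 do not.)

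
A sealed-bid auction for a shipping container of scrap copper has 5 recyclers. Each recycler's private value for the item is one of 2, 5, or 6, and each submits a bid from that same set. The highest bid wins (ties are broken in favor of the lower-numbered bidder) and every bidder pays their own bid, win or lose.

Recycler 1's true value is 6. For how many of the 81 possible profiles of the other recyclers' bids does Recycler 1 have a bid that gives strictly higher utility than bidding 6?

16

Others bid (2, 2, 2, 2): truth gives 0; bid 2 gives 4 > 0. Violating.
Others bid (2, 2, 2, 5): truth gives 0; bid 5 gives 1 > 0. Violating.
Others bid (2, 2, 5, 2): truth gives 0; bid 5 gives 1 > 0. Violating.
Others bid (2, 2, 5, 5): truth gives 0; bid 5 gives 1 > 0. Violating.
Others bid (2, 2, 2, 6): truth gives 0; no alternative beats it.
Others bid (2, 2, 5, 6): truth gives 0; no alternative beats it.
(Checking all 81 profiles: 16 have a profitable deviation, 65 do not.)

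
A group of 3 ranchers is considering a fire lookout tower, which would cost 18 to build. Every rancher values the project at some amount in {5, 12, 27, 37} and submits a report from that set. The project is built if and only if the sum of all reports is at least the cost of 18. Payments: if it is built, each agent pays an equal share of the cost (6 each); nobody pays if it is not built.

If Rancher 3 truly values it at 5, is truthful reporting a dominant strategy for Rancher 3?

Yes

Check each profile of the others' reports and compare truth against every alternative report.
Others report (5, 5): truth gives 0, best alternative gives -1.
Others report (5, 12): truth gives -1, best alternative gives -1.
Others report (5, 27): truth gives -1, best alternative gives -1.
Others report (5, 37): truth gives -1, best alternative gives -1.
Others report (12, 5): truth gives -1, best alternative gives -1.
Others report (12, 12): truth gives -1, best alternative gives -1.
(Remaining 10 profiles checked similarly; truth is weakly best in each.)
In every case the truthful report is at least as good as any alternative, so it is a dominant strategy.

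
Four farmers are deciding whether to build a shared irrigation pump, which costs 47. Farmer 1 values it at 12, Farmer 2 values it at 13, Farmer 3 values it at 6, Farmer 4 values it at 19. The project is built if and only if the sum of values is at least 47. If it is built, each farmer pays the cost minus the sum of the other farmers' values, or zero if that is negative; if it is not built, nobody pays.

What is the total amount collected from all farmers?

38

Total value 50 ≥ cost 47, so it is built.
Farmer 1: others sum to 38; max(0, 47 - 38) = 9.
Farmer 2: others sum to 37; max(0, 47 - 37) = 10.
Farmer 3: others sum to 44; max(0, 47 - 44) = 3.
Farmer 4: others sum to 31; max(0, 47 - 31) = 16.
Total collected = 9 + 10 + 3 + 16 = 38.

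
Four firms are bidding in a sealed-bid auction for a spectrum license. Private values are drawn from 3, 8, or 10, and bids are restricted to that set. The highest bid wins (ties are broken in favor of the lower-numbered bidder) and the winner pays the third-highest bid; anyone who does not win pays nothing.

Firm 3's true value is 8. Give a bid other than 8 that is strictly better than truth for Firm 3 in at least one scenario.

10

Suppose Firm 1 bids 3, Firm 2 bids 3 and Firm 4 bids 10.
Bid 8: loses, pays 0, utility 0.
Bid 10: wins, pays 3, utility 8 - 3 = 5.
So bidding 10 beats truth here (5 > 0).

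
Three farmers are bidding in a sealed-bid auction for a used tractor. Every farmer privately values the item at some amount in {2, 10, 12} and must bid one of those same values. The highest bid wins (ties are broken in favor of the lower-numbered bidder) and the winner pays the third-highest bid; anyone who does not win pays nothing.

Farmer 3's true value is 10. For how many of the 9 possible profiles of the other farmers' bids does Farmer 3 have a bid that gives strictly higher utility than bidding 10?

2

Others bid (2, 10): truth gives 0; bid 12 gives 8 > 0. Violating.
Others bid (10, 2): truth gives 0; bid 12 gives 8 > 0. Violating.
Others bid (2, 2): truth gives 8; no alternative beats it.
Others bid (2, 12): truth gives 0; no alternative beats it.
(Checking all 9 profiles: 2 have a profitable deviation, 7 do not.)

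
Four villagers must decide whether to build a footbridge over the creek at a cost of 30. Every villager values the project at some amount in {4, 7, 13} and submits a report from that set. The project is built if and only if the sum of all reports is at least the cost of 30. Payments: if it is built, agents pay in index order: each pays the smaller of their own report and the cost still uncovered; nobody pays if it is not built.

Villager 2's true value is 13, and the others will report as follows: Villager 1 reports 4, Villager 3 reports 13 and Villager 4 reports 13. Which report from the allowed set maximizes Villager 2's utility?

Report 4: project built, pays 4, utility 13 - 4 = 9.
Report 7: project built, pays 7, utility 13 - 7 = 6.
Report 13: project built, pays 13, utility 13 - 13 = 0.
The best choice is 4 with utility 9.

4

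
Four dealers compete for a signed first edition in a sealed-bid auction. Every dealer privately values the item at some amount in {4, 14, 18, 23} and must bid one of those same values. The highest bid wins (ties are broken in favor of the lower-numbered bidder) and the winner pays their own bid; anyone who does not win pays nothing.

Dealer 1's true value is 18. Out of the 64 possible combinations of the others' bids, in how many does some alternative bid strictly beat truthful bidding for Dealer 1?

8

Others bid (4, 4, 4): truth gives 0; bid 4 gives 14 > 0. Violating.
Others bid (4, 4, 14): truth gives 0; bid 14 gives 4 > 0. Violating.
Others bid (4, 14, 4): truth gives 0; bid 14 gives 4 > 0. Violating.
Others bid (4, 14, 14): truth gives 0; bid 14 gives 4 > 0. Violating.
Others bid (4, 4, 18): truth gives 0; no alternative beats it.
Others bid (4, 4, 23): truth gives 0; no alternative beats it.
(Checking all 64 profiles: 8 have a profitable deviation, 56 do not.)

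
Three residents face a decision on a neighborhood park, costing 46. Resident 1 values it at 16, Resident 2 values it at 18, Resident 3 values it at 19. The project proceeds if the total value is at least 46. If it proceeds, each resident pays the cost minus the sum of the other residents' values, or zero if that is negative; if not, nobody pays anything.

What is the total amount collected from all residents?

Total value 53 ≥ cost 46, so it is built.
Resident 1: others sum to 37; max(0, 46 - 37) = 9.
Resident 2: others sum to 35; max(0, 46 - 35) = 11.
Resident 3: others sum to 34; max(0, 46 - 34) = 12.
Total collected = 9 + 11 + 12 = 32.

32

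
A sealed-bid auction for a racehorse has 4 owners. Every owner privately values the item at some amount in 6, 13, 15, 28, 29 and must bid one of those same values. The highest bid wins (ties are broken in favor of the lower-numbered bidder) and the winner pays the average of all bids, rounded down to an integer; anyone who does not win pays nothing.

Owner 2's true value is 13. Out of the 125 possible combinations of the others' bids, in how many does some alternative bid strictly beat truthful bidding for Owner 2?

Others bid (6, 6, 15): truth gives 0; bid 15 gives 3 > 0. Violating.
Others bid (6, 13, 15): truth gives 0; bid 15 gives 1 > 0. Violating.
Others bid (6, 15, 6): truth gives 0; bid 15 gives 3 > 0. Violating.
Others bid (6, 15, 13): truth gives 0; bid 15 gives 1 > 0. Violating.
Others bid (6, 6, 6): truth gives 6; no alternative beats it.
Others bid (6, 6, 13): truth gives 4; no alternative beats it.
(Checking all 125 profiles: 10 have a profitable deviation, 115 do not.)

10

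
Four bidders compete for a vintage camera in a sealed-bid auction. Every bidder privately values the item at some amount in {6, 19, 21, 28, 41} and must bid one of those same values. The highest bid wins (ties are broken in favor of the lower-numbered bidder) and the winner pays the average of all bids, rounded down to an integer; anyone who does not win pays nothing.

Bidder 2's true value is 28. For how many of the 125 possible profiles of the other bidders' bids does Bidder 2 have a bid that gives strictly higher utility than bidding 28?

Others bid (6, 6, 6): truth gives 17; bid 19 gives 19 > 17. Violating.
Others bid (6, 6, 19): truth gives 14; bid 19 gives 16 > 14. Violating.
Others bid (6, 6, 21): truth gives 13; bid 21 gives 15 > 13. Violating.
Others bid (6, 6, 41): truth gives 0; bid 41 gives 5 > 0. Violating.
Others bid (6, 6, 28): truth gives 11; no alternative beats it.
Others bid (6, 19, 28): truth gives 8; no alternative beats it.
(Checking all 125 profiles: 39 have a profitable deviation, 86 do not.)

39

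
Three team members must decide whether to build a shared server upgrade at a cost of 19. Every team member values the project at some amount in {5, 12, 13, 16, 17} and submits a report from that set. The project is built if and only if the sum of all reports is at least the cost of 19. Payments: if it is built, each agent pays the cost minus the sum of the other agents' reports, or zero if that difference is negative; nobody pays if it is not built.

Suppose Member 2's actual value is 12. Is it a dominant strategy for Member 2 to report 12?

Yes

Check each profile of the others' reports and compare truth against every alternative report.
Others report (5, 16): truth gives 12, best alternative gives 12.
Others report (5, 17): truth gives 12, best alternative gives 12.
Others report (12, 12): truth gives 12, best alternative gives 12.
Others report (12, 13): truth gives 12, best alternative gives 12.
Others report (12, 16): truth gives 12, best alternative gives 12.
Others report (12, 17): truth gives 12, best alternative gives 12.
(Remaining 19 profiles checked similarly; truth is weakly best in each.)
In every case the truthful report is at least as good as any alternative, so it is a dominant strategy.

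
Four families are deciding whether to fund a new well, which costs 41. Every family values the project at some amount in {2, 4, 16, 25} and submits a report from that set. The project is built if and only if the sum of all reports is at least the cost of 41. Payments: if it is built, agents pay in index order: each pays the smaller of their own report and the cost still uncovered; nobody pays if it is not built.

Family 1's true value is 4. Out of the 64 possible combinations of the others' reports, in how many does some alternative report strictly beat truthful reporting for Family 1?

26

Others report (2, 16, 25): truth gives 0; report 2 gives 2 > 0. Violating.
Others report (2, 25, 16): truth gives 0; report 2 gives 2 > 0. Violating.
Others report (2, 25, 25): truth gives 0; report 2 gives 2 > 0. Violating.
Others report (4, 16, 25): truth gives 0; report 2 gives 2 > 0. Violating.
Others report (2, 2, 2): truth gives 0; no alternative beats it.
Others report (2, 2, 4): truth gives 0; no alternative beats it.
(Checking all 64 profiles: 26 have a profitable deviation, 38 do not.)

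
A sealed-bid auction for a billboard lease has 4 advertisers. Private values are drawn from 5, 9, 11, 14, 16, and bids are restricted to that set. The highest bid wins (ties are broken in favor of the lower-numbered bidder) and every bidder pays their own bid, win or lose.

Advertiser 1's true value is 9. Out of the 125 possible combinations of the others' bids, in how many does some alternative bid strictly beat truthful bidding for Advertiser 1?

Others bid (5, 5, 5): truth gives 0; bid 5 gives 4 > 0. Violating.
Others bid (5, 5, 11): truth gives -9; bid 11 gives -2 > -9. Violating.
Others bid (5, 5, 14): truth gives -9; bid 5 gives -5 > -9. Violating.
Others bid (5, 5, 16): truth gives -9; bid 5 gives -5 > -9. Violating.
Others bid (5, 5, 9): truth gives 0; no alternative beats it.
Others bid (5, 9, 5): truth gives 0; no alternative beats it.
(Checking all 125 profiles: 118 have a profitable deviation, 7 do not.)

118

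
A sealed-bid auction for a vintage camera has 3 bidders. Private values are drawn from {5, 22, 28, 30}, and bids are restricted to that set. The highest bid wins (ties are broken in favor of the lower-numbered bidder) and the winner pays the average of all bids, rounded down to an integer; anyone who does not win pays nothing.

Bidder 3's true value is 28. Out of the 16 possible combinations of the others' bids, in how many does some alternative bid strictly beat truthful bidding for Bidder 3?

Others bid (5, 5): truth gives 16; bid 22 gives 18 > 16. Violating.
Others bid (5, 28): truth gives 0; bid 30 gives 7 > 0. Violating.
Others bid (22, 28): truth gives 0; bid 30 gives 2 > 0. Violating.
Others bid (28, 5): truth gives 0; bid 30 gives 7 > 0. Violating.
Others bid (5, 22): truth gives 10; no alternative beats it.
Others bid (5, 30): truth gives 0; no alternative beats it.
(Checking all 16 profiles: 5 have a profitable deviation, 11 do not.)

5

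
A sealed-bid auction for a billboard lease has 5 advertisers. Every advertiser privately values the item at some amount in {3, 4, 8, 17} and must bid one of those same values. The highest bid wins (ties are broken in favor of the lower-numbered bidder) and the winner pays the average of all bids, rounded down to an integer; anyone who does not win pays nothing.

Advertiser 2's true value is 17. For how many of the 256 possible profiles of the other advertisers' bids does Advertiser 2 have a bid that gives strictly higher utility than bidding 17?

54

Others bid (3, 3, 3, 3): truth gives 12; bid 4 gives 14 > 12. Violating.
Others bid (3, 3, 3, 4): truth gives 11; bid 4 gives 14 > 11. Violating.
Others bid (3, 3, 3, 8): truth gives 11; bid 8 gives 12 > 11. Violating.
Others bid (3, 3, 4, 3): truth gives 11; bid 4 gives 14 > 11. Violating.
Others bid (3, 3, 3, 17): truth gives 9; no alternative beats it.
Others bid (3, 3, 4, 17): truth gives 9; no alternative beats it.
(Checking all 256 profiles: 54 have a profitable deviation, 202 do not.)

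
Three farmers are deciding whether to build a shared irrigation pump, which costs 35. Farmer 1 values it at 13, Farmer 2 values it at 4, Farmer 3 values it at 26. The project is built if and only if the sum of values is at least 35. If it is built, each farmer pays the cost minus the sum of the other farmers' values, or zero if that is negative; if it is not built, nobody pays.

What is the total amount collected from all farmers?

Total value 43 ≥ cost 35, so it is built.
Farmer 1: others sum to 30; max(0, 35 - 30) = 5.
Farmer 2: others sum to 39; max(0, 35 - 39) = 0.
Farmer 3: others sum to 17; max(0, 35 - 17) = 18.
Total collected = 5 + 0 + 18 = 23.

23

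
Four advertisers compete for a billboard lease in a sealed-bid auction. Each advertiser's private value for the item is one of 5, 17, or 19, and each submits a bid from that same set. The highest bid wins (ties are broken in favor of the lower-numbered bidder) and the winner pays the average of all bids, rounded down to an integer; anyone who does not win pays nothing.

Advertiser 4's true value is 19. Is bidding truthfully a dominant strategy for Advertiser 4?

Yes

Check each profile of the others' bids and compare truth against every alternative bid.
Others bid (5, 5, 17): truth gives 8, best alternative gives 0.
Others bid (5, 17, 5): truth gives 8, best alternative gives 0.
Others bid (17, 5, 5): truth gives 8, best alternative gives 0.
Others bid (5, 17, 17): truth gives 5, best alternative gives 0.
Others bid (17, 5, 17): truth gives 5, best alternative gives 0.
Others bid (17, 17, 5): truth gives 5, best alternative gives 0.
(Remaining 21 profiles checked similarly; truth is weakly best in each.)
In every case the truthful bid is at least as good as any alternative, so it is a dominant strategy.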